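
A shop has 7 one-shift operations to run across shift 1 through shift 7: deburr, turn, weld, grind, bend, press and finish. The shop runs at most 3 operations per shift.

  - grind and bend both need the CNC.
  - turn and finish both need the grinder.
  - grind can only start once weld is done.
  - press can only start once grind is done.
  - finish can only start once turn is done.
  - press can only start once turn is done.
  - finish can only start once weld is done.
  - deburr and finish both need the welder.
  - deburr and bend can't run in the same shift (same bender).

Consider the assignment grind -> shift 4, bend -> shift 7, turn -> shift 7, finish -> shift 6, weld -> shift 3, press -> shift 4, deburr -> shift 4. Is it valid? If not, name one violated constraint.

finish can only start once turn is done — violated.
grind can only start once weld is done — holds.
The shop runs at most 3 operations per shift — holds.
press can only start once turn is done — violated.
deburr and finish both need the welder — holds.
press can only start once grind is done — violated.
deburr and bend can't run in the same shift (same bender) — holds.
finish can only start once weld is done — holds.
grind and bend both need the CNC — holds.
turn and finish both need the grinder — holds.

No. press can only start once turn is done is not satisfied.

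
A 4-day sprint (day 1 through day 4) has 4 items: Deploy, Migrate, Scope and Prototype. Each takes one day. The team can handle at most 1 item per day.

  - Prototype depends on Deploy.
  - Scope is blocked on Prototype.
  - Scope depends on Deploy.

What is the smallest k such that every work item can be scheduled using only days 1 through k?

4 days

The precedence chain requires at least 3 distinct days.
With at most 1 per day and 4 work items, at least 4 days are needed.
4 works (last occupied day: day 4): for example Deploy=day 1; Migrate=day 4; Scope=day 3; Prototype=day 2.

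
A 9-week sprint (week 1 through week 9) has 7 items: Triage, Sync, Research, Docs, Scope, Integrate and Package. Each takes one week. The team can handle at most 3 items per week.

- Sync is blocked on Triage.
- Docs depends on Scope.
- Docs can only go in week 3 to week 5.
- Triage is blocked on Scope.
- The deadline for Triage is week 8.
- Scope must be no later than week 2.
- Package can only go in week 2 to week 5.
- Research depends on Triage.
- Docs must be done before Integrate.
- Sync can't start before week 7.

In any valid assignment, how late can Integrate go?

week 9

Precedence pushes Integrate to at least week 4.
Integrate at week 9 is achievable: Docs=week 3; Research=week 3; Sync=week 7; Integrate=week 9; Package=week 2; Scope=week 1; Triage=week 2.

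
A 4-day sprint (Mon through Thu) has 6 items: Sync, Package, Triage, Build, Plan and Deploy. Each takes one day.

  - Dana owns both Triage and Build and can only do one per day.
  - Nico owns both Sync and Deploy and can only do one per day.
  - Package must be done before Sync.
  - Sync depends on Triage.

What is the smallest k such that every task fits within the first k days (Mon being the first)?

2

The precedence chain requires at least 2 distinct days.
2 works (last occupied day: Tue): for example Triage -> Mon; Sync -> Tue; Package -> Mon; Plan -> Mon; Deploy -> Mon; Build -> Tue.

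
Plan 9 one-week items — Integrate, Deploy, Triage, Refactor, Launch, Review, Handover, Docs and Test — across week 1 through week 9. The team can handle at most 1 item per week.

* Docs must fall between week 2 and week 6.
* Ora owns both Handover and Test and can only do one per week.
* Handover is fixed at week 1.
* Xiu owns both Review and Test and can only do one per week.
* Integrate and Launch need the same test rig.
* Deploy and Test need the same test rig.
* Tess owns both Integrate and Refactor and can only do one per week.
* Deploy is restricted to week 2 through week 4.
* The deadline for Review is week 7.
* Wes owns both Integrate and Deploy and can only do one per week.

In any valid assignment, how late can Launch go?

Launch at week 9 is achievable: Review -> week 4, Docs -> week 3, Handover -> week 1, Launch -> week 9, Integrate -> week 5, Triage -> week 6, Deploy -> week 2, Refactor -> week 7, Test -> week 8.

week 9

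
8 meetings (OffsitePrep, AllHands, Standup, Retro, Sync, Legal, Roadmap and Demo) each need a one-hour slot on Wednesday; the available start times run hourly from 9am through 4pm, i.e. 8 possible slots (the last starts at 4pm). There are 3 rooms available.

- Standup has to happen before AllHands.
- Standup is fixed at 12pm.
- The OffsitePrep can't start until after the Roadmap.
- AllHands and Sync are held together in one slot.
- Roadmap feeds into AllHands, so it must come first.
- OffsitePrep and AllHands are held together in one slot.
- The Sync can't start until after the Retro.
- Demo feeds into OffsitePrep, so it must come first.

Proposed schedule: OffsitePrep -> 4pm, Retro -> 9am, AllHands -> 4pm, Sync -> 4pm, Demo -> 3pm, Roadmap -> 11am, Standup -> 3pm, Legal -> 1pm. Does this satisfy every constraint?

Standup has to happen before AllHands — holds.
OffsitePrep and AllHands are held together in one slot — holds.
Standup is fixed at 12pm — violated.
The OffsitePrep can't start until after the Roadmap — holds.
AllHands and Sync are held together in one slot — holds.
Roadmap feeds into AllHands, so it must come first — holds.
Demo feeds into OffsitePrep, so it must come first — holds.
The Sync can't start until after the Retro — holds.
There are 3 rooms available — holds.

No — it violates: Standup is fixed at 12pm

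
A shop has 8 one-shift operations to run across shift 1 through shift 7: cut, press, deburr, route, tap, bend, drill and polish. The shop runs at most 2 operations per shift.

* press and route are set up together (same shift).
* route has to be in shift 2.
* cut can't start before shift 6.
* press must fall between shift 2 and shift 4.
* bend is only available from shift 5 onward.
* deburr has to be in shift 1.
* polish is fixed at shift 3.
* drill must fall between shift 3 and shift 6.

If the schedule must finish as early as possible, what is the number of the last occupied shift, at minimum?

shift 6

With at most 2 per shift and 8 operations, at least 4 shifts are needed.
cut can't be placed before shift 6, so the schedule must run through at least shift 6.
6 works (last occupied shift: shift 6): for example polish=shift 3, route=shift 2, press=shift 2, deburr=shift 1, bend=shift 5, cut=shift 6, drill=shift 3, tap=shift 1.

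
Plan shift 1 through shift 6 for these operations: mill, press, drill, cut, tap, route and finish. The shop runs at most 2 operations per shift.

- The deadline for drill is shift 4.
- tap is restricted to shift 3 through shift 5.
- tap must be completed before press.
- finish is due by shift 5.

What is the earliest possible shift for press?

shift 4

Precedence pushes press to at least shift 4.
press at shift 4 is achievable: route=shift 3; drill=shift 1; tap=shift 3; finish=shift 1; cut=shift 2; mill=shift 2; press=shift 4.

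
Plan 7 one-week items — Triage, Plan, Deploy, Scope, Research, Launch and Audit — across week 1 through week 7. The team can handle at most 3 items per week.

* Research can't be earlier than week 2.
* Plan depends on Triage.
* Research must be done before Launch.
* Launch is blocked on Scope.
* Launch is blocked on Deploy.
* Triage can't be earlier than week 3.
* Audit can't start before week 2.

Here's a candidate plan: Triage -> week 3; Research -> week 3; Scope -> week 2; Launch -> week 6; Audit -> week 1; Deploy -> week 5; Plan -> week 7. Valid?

No. Audit can't start before week 2 is not satisfied.

Launch is blocked on Deploy — holds.
The team can handle at most 3 items per week — holds.
Launch is blocked on Scope — holds.
Audit can't start before week 2 — violated.
Research must be done before Launch — holds.
Research can't be earlier than week 2 — holds.
Triage can't be earlier than week 3 — holds.
Plan depends on Triage — holds.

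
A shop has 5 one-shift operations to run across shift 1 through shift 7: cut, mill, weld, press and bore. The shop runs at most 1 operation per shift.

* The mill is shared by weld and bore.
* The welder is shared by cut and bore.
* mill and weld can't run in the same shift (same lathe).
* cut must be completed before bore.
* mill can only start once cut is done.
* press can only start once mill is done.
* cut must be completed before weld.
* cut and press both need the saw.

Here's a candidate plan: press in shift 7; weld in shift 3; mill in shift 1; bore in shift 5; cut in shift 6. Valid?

No — it violates: mill can only start once cut is done

cut must be completed before weld — violated.
The mill is shared by weld and bore — holds.
press can only start once mill is done — holds.
mill can only start once cut is done — violated.
The shop runs at most 1 operation per shift — holds.
cut must be completed before bore — violated.
cut and press both need the saw — holds.
The welder is shared by cut and bore — holds.
mill and weld can't run in the same shift (same lathe) — holds.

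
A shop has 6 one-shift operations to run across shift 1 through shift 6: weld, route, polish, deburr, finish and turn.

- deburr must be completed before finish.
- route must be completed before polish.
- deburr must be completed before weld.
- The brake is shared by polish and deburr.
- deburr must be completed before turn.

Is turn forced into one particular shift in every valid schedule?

No

turn can be shift 2 (e.g. deburr -> shift 1; route -> shift 1; weld -> shift 2; polish -> shift 2; finish -> shift 2; turn -> shift 2) or shift 3 (e.g. polish=shift 2; route=shift 1; weld=shift 2; finish=shift 2; deburr=shift 1; turn=shift 3).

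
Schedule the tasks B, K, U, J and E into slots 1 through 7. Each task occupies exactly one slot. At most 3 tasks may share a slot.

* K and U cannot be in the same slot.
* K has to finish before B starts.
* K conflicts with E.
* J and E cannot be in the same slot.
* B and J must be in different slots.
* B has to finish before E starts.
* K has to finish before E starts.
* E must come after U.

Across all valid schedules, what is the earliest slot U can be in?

1

Downstream work caps U at 6.
U at 1 is achievable: U in 1, K in 2, B in 3, J in 1, E in 4.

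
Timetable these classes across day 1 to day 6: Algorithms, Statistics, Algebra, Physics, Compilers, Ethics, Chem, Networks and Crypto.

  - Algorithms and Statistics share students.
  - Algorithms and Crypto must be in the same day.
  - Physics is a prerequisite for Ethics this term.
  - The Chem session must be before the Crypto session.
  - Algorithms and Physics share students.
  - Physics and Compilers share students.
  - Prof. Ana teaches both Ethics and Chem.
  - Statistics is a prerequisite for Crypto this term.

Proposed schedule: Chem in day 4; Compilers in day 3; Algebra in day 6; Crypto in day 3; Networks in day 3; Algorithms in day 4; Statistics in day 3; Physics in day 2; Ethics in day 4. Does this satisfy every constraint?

Algorithms and Statistics share students — holds.
Algorithms and Crypto must be in the same day — violated.
Physics and Compilers share students — holds.
The Chem session must be before the Crypto session — violated.
Prof. Ana teaches both Ethics and Chem — violated.
Algorithms and Physics share students — holds.
Statistics is a prerequisite for Crypto this term — violated.
Physics is a prerequisite for Ethics this term — holds.

Invalid. The Chem session must be before the Crypto session.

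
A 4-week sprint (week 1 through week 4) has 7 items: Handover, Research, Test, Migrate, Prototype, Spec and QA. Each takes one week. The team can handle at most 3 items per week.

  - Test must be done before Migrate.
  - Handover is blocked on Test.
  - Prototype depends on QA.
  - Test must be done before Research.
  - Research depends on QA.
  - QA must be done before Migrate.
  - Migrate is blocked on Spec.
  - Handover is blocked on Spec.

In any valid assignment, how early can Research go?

Precedence pushes Research to at least week 2.
Research at week 2 is achievable: Migrate -> week 2; Spec -> week 1; Prototype -> week 3; Handover -> week 2; Test -> week 1; QA -> week 1; Research -> week 2.

week 2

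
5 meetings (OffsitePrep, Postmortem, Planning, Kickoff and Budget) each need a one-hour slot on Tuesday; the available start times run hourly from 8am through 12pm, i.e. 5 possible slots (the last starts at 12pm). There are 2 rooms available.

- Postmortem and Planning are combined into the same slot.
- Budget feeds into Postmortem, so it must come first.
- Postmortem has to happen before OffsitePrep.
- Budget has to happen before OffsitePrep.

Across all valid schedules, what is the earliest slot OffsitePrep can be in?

Precedence pushes OffsitePrep to at least 10am.
OffsitePrep at 10am is achievable: OffsitePrep -> 10am, Postmortem -> 9am, Planning -> 9am, Kickoff -> 8am, Budget -> 8am.

10am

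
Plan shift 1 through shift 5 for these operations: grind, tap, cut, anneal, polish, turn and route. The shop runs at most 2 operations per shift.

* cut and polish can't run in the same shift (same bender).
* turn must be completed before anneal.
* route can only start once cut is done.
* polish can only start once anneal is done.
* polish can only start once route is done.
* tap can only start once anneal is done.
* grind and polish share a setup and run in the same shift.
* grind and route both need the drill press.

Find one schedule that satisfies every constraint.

cut=shift 1; route=shift 2; anneal=shift 2; polish=shift 3; turn=shift 1; grind=shift 3; tap=shift 4

Checking: turn(shift 1) before anneal(shift 2); anneal(shift 2) before polish(shift 3); anneal(shift 2) before tap(shift 4); cut(shift 1) before route(shift 2); route(shift 2) before polish(shift 3); cut(shift 1) != polish(shift 3); grind(shift 3) != route(shift 2); grind = polish = shift 3; max 2 per shift (cap 2).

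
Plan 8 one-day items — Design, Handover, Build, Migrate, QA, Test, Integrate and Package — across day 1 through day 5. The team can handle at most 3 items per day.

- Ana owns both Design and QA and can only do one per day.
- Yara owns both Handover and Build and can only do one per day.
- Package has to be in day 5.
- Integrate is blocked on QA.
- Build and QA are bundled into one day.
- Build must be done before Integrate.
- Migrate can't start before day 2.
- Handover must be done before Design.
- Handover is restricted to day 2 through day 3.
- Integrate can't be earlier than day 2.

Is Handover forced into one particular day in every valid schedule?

No

Handover can be day 2 (e.g. Handover in day 2; Migrate in day 2; QA in day 1; Build in day 1; Design in day 3; Package in day 5; Test in day 1; Integrate in day 2) or day 3 (e.g. Build -> day 1; Package -> day 5; Test -> day 1; Integrate -> day 2; Handover -> day 3; Migrate -> day 2; Design -> day 4; QA -> day 1).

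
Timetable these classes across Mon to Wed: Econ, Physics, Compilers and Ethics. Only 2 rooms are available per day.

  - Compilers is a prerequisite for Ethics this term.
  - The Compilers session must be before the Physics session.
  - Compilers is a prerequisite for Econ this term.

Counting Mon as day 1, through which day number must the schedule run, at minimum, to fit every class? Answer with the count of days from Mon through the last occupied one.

The precedence chain requires at least 2 distinct days.
With at most 2 per day and 4 classes, at least 2 days are needed.
Could 2 days be enough, i.e. nothing placed later than Tue? No: Econ must come after Compilers (at Mon or later) → {Tue}; Compilers must come before Econ (at Tue or earlier) → {Mon}; Physics must come after Compilers (at Mon or later) → {Tue}; Ethics must come after Compilers (at Mon or later) → {Tue}; that puts Econ, Physics and Ethics all in Tue — more than 2 per day.
So 2 days is not enough.
3 works (last occupied day: Wed): for example Econ=Tue, Physics=Tue, Ethics=Wed, Compilers=Mon.

3 days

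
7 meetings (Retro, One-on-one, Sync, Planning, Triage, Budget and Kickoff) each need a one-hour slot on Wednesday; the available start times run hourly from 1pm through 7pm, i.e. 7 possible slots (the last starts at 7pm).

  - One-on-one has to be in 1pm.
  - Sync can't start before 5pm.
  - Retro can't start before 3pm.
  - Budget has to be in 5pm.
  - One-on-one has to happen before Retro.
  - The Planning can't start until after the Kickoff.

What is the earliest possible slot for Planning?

2pm

Precedence pushes Planning to at least 2pm.
Planning at 2pm is achievable: Planning in 2pm, Budget in 5pm, Retro in 3pm, Triage in 1pm, Kickoff in 1pm, Sync in 5pm, One-on-one in 1pm.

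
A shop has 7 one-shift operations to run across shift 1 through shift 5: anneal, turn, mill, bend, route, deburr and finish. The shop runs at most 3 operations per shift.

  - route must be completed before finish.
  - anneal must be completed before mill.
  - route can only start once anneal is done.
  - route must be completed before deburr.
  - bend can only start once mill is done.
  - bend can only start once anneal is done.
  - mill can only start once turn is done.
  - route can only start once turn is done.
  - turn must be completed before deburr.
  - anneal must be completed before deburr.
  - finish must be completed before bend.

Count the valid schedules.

42

Splitting on anneal: it can be shift 1 (34), shift 2 (8). Listing each branch's schedules as (turn, mill, bend, route, deburr, finish) by shift number:
anneal=shift 1: (1,2,4,2,3,3) (1,2,4,2,4,3) (1,2,4,2,5,3) (1,2,5,2,3,3) (1,2,5,2,3,4) (1,2,5,2,4,3) (1,2,5,2,4,4) (1,2,5,2,5,3) (1,2,5,2,5,4) (1,2,5,3,4,4) (1,2,5,3,5,4) (1,3,4,2,3,3) (1,3,4,2,4,3) (1,3,4,2,5,3) (1,3,5,2,3,3) (1,3,5,2,3,4) (1,3,5,2,4,3) (1,3,5,2,4,4) (1,3,5,2,5,3) (1,3,5,2,5,4) (1,3,5,3,4,4) (1,3,5,3,5,4) (1,4,5,2,3,3) (1,4,5,2,3,4) (1,4,5,2,4,3) (1,4,5,2,4,4) (1,4,5,2,5,3) (1,4,5,2,5,4) (1,4,5,3,4,4) (1,4,5,3,5,4) (2,3,5,3,4,4) (2,3,5,3,5,4) (2,4,5,3,4,4) (2,4,5,3,5,4) — 34.
anneal=shift 2: (1,3,5,3,4,4) (1,3,5,3,5,4) (1,4,5,3,4,4) (1,4,5,3,5,4) (2,3,5,3,4,4) (2,3,5,3,5,4) (2,4,5,3,4,4) (2,4,5,3,5,4) — 8.
Summing: 34 + 8 = 42.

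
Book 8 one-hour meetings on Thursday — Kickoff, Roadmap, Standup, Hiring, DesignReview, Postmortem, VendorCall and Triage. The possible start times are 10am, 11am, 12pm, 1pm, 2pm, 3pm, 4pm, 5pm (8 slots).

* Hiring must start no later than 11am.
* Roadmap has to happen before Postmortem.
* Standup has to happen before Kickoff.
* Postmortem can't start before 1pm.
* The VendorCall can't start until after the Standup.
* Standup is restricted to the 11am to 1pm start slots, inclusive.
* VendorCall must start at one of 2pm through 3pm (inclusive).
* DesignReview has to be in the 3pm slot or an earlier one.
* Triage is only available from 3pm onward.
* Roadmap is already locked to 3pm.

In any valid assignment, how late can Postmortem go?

5pm

Postmortem is available from 1pm; precedence pushes Postmortem to at least 4pm.
Postmortem at 5pm is achievable: Hiring -> 10am, Kickoff -> 12pm, Standup -> 11am, Triage -> 3pm, Postmortem -> 5pm, DesignReview -> 10am, VendorCall -> 2pm, Roadmap -> 3pm.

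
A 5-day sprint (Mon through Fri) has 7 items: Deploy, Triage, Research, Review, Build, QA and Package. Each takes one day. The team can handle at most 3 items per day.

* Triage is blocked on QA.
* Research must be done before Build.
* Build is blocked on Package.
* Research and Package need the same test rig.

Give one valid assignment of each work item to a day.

Build -> Wed; QA -> Mon; Research -> Mon; Triage -> Tue; Deploy -> Mon; Package -> Tue; Review -> Tue

Checking: Package(Tue) before Build(Wed); Research(Mon) before Build(Wed); QA(Mon) before Triage(Tue); Research(Mon) != Package(Tue); max 3 per day (cap 3).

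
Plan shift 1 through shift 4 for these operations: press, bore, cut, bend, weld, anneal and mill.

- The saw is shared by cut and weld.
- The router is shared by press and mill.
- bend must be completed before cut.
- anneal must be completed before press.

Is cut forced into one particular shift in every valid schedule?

cut can be shift 2 (e.g. cut=shift 2; bore=shift 1; bend=shift 1; press=shift 2; mill=shift 1; weld=shift 1; anneal=shift 1) or shift 3 (e.g. press=shift 2, mill=shift 1, weld=shift 1, cut=shift 3, bend=shift 1, anneal=shift 1, bore=shift 1).

No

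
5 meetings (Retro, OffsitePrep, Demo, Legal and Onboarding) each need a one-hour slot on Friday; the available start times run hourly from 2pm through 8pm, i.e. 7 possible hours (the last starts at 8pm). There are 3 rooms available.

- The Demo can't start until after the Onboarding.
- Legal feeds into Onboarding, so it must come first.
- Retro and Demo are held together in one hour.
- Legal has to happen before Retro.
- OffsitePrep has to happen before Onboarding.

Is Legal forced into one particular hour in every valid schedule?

Legal can be 2pm (e.g. Retro=4pm; Onboarding=3pm; Legal=2pm; Demo=4pm; OffsitePrep=2pm) or 3pm (e.g. OffsitePrep=2pm; Onboarding=4pm; Legal=3pm; Demo=5pm; Retro=5pm).

No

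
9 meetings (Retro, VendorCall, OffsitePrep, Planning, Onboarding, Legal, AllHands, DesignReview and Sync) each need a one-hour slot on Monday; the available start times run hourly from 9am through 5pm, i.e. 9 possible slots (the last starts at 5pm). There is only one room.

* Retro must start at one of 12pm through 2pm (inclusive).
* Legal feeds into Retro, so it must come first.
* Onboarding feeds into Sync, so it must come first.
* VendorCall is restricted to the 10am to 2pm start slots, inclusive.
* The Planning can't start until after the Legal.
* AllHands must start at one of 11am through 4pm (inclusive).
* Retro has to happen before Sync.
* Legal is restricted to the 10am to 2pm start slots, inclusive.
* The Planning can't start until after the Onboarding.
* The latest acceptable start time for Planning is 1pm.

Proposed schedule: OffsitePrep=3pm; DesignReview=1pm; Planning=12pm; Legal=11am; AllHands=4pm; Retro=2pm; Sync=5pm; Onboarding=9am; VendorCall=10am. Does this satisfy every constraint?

The Planning can't start until after the Legal — holds.
VendorCall is restricted to the 10am to 2pm start slots, inclusive — holds.
There is only one room — holds.
The Planning can't start until after the Onboarding — holds.
Retro has to happen before Sync — holds.
Onboarding feeds into Sync, so it must come first — holds.
The latest acceptable start time for Planning is 1pm — holds.
Legal feeds into Retro, so it must come first — holds.
Retro must start at one of 12pm through 2pm (inclusive) — holds.
AllHands must start at one of 11am through 4pm (inclusive) — holds.
Legal is restricted to the 10am to 2pm start slots, inclusive — holds.

Yes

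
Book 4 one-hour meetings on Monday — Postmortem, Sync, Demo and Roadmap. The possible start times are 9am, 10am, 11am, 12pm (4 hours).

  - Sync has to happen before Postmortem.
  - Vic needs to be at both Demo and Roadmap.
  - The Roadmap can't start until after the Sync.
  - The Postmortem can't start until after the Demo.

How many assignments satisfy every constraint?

27

Splitting on Postmortem: it can be 10am (3), 11am (9), 12pm (15). Listing each branch's schedules as (Sync, Demo, Roadmap):
Postmortem=10am: (9am,9am,10am) (9am,9am,11am) (9am,9am,12pm) — 3.
Postmortem=11am: (9am,9am,10am) (9am,9am,11am) (9am,9am,12pm) (9am,10am,11am) (9am,10am,12pm) (10am,9am,11am) (10am,9am,12pm) (10am,10am,11am) (10am,10am,12pm) — 9.
Postmortem=12pm: (9am,9am,10am) (9am,9am,11am) (9am,9am,12pm) (9am,10am,11am) (9am,10am,12pm) (9am,11am,10am) (9am,11am,12pm) (10am,9am,11am) (10am,9am,12pm) (10am,10am,11am) (10am,10am,12pm) (10am,11am,12pm) (11am,9am,12pm) (11am,10am,12pm) (11am,11am,12pm) — 15.
Summing: 3 + 9 + 15 = 27.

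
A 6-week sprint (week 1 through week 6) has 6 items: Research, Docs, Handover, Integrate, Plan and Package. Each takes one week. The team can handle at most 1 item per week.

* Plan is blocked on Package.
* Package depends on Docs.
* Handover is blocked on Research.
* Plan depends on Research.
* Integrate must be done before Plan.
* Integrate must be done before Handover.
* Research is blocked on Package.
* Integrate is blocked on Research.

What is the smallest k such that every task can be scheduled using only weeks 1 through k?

The precedence chain requires at least 5 distinct weeks.
With at most 1 per week and 6 tasks, at least 6 weeks are needed.
6 works (last occupied week: week 6): for example Research -> week 3; Plan -> week 5; Handover -> week 6; Package -> week 2; Docs -> week 1; Integrate -> week 4.

6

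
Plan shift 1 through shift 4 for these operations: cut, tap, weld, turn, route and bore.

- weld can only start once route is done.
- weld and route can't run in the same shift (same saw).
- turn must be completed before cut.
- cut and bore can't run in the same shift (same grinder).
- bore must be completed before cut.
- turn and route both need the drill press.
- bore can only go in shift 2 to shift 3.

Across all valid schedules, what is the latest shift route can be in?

shift 3

Downstream work caps route at shift 3.
route at shift 3 is achievable: turn in shift 1, tap in shift 1, route in shift 3, weld in shift 4, cut in shift 3, bore in shift 2.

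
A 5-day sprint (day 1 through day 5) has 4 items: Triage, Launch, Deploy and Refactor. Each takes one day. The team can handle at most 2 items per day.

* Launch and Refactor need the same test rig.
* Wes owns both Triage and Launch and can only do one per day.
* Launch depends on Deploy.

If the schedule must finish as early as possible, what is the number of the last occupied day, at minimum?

The precedence chain requires at least 2 distinct days.
With at most 2 per day and 4 work items, at least 2 days are needed.
Could 2 days be enough, i.e. nothing placed later than day 2? No: Launch must come after Deploy (at day 1 or later) → {day 2}; Deploy must come before Launch (at day 2 or earlier) → {day 1}; Triage can't share with Launch (day 2) → {day 1}; Refactor can't share with Launch (day 2) → {day 1}; that puts Triage, Deploy and Refactor all in day 1 — more than 2 per day.
So 2 days is not enough.
3 works (last occupied day: day 3): for example Refactor -> day 3, Launch -> day 2, Deploy -> day 1, Triage -> day 1.

3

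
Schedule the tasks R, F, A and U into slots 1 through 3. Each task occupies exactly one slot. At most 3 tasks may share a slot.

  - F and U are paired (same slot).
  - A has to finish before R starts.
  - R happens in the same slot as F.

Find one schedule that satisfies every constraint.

U -> 2; A -> 1; F -> 2; R -> 2

Checking: A(1) before R(2); F = U = 2; R = F = 2; max 3 per slot (cap 3).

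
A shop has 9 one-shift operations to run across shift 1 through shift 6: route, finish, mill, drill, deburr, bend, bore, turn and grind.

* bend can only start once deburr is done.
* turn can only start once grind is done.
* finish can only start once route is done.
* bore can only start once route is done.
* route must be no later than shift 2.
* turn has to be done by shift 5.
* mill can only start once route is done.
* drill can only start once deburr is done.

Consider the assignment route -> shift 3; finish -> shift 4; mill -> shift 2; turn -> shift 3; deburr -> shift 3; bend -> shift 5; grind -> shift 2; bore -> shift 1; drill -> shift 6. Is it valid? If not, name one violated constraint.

bore can only start once route is done — violated.
bend can only start once deburr is done — holds.
route must be no later than shift 2 — violated.
turn has to be done by shift 5 — holds.
mill can only start once route is done — violated.
drill can only start once deburr is done — holds.
finish can only start once route is done — holds.
turn can only start once grind is done — holds.

No — it violates: bore can only start once route is done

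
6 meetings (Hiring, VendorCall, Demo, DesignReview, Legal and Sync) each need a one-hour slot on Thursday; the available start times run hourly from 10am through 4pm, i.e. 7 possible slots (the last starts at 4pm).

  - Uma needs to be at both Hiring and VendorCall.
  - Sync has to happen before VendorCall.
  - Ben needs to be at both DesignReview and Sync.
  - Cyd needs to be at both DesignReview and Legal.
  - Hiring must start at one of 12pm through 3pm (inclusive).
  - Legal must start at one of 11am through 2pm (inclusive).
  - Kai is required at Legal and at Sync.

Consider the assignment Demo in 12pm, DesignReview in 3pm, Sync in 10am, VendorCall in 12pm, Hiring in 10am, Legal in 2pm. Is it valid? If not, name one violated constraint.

Sync has to happen before VendorCall — holds.
Uma needs to be at both Hiring and VendorCall — holds.
Ben needs to be at both DesignReview and Sync — holds.
Hiring must start at one of 12pm through 3pm (inclusive) — violated.
Legal must start at one of 11am through 2pm (inclusive) — holds.
Cyd needs to be at both DesignReview and Legal — holds.
Kai is required at Legal and at Sync — holds.

No. Hiring must start at one of 12pm through 3pm (inclusive) is not satisfied.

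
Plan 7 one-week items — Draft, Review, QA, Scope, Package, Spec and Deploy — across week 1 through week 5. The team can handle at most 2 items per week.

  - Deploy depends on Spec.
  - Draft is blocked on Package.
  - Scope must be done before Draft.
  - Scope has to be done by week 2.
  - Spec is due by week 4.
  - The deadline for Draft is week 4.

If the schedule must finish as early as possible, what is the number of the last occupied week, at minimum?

The precedence chain requires at least 2 distinct weeks.
With at most 2 per week and 7 work items, at least 4 weeks are needed.
4 works (last occupied week: week 4): for example Scope in week 1; Review in week 3; QA in week 4; Spec in week 2; Package in week 1; Draft in week 2; Deploy in week 3.

week 4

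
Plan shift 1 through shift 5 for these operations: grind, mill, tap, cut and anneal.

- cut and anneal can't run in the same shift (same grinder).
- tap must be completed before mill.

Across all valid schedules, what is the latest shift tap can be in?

Downstream work caps tap at shift 4.
tap at shift 4 is achievable: mill=shift 5, cut=shift 1, tap=shift 4, anneal=shift 2, grind=shift 1.

shift 4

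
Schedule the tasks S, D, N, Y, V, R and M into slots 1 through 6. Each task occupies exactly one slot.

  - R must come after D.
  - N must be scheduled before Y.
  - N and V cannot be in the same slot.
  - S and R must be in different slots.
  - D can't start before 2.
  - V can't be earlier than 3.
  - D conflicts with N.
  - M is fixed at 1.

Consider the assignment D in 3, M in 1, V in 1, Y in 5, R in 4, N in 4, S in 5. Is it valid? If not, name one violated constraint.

Invalid. V can't be earlier than 3.

N and V cannot be in the same slot — holds.
V can't be earlier than 3 — violated.
M is fixed at 1 — holds.
R must come after D — holds.
D conflicts with N — holds.
S and R must be in different slots — holds.
D can't start before 2 — holds.
N must be scheduled before Y — holds.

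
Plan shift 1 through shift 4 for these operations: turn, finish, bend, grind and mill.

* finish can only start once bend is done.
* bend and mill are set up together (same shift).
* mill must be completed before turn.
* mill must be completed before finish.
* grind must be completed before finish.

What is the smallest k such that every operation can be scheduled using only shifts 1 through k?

2

The precedence chain requires at least 2 distinct shifts.
2 works (last occupied shift: shift 2): for example finish in shift 2; bend in shift 1; grind in shift 1; mill in shift 1; turn in shift 2.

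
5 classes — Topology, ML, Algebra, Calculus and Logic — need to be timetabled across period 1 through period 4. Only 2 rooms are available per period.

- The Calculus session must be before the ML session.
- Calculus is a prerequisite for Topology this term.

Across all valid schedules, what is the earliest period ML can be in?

Precedence pushes ML to at least period 2.
ML at period 2 is achievable: ML -> period 2; Logic -> period 3; Calculus -> period 1; Algebra -> period 1; Topology -> period 2.

period 2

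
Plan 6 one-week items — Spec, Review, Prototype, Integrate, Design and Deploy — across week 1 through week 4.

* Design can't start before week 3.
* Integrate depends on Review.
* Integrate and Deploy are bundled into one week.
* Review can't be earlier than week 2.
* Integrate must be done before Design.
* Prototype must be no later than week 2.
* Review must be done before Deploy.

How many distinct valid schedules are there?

Splitting on Spec: it can be week 1 (2), week 2 (2), week 3 (2), week 4 (2). Listing each branch's schedules as (Review, Prototype, Integrate, Design, Deploy) by week number:
Spec=week 1: (2,1,3,4,3) (2,2,3,4,3) — 2.
Spec=week 2: (2,1,3,4,3) (2,2,3,4,3) — 2.
Spec=week 3: (2,1,3,4,3) (2,2,3,4,3) — 2.
Spec=week 4: (2,1,3,4,3) (2,2,3,4,3) — 2.
Summing: 2 + 2 + 2 + 2 = 8.

8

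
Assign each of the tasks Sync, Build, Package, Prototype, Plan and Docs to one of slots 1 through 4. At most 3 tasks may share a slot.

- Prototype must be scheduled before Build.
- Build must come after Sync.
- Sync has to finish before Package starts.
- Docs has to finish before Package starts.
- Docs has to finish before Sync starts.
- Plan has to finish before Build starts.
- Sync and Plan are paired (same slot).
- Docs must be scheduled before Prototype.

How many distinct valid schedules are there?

9

Splitting on Sync: it can be 2 (6), 3 (3). Listing each branch's schedules as (Build, Package, Prototype, Plan, Docs):
Sync=2: (3,3,2,2,1) (3,4,2,2,1) (4,3,2,2,1) (4,3,3,2,1) (4,4,2,2,1) (4,4,3,2,1) — 6.
Sync=3: (4,4,2,3,1) (4,4,3,3,1) (4,4,3,3,2) — 3.
Summing: 6 + 3 = 9.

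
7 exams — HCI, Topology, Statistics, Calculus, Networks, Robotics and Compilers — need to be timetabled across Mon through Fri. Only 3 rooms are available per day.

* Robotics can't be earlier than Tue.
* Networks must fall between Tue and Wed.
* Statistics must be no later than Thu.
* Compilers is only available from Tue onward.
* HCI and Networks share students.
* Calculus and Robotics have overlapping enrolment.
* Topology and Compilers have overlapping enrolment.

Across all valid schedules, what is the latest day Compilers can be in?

Fri

Compilers is available from Tue.
Compilers at Fri is achievable: Robotics=Tue; Statistics=Mon; Calculus=Wed; Topology=Mon; Networks=Tue; HCI=Mon; Compilers=Fri.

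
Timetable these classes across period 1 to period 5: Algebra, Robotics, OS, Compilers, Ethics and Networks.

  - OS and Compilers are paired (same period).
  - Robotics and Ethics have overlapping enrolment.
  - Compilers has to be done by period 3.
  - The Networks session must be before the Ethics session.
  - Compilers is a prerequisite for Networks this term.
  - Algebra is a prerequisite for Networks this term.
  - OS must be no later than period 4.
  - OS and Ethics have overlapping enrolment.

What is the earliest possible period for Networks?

period 2

Precedence pushes Networks to at least period 2; downstream work caps Networks at period 4.
Networks at period 2 is achievable: Algebra=period 1; OS=period 1; Ethics=period 3; Robotics=period 1; Networks=period 2; Compilers=period 1.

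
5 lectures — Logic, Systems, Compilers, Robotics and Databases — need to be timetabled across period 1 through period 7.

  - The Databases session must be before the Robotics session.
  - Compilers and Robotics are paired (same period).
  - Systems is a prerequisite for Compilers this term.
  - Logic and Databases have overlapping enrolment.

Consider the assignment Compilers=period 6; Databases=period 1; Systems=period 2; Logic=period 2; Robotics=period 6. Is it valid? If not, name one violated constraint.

Yes, all constraints hold

Compilers and Robotics are paired (same period) — holds.
Systems is a prerequisite for Compilers this term — holds.
Logic and Databases have overlapping enrolment — holds.
The Databases session must be before the Robotics session — holds.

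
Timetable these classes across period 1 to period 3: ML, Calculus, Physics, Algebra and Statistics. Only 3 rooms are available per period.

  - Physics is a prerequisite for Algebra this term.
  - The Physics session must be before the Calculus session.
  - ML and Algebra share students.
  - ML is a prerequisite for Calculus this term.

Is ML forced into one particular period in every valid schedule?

No

ML can be period 1 (e.g. ML in period 1; Calculus in period 2; Physics in period 1; Algebra in period 2; Statistics in period 1) or period 2 (e.g. Algebra -> period 3, Statistics -> period 1, Calculus -> period 3, Physics -> period 1, ML -> period 2).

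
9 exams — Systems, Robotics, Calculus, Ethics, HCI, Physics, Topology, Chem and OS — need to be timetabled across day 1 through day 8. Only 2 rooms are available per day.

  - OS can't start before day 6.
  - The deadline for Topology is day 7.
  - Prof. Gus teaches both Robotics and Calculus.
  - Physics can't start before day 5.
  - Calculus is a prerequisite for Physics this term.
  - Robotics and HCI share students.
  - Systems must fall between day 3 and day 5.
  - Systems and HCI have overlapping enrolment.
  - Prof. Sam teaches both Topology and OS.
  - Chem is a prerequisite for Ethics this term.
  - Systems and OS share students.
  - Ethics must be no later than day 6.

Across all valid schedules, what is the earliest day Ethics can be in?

day 2

Precedence pushes Ethics to at least day 2; Ethics's own window allows nothing later than day 6.
Ethics at day 2 is achievable: Calculus -> day 2; Physics -> day 5; Systems -> day 3; Robotics -> day 3; Chem -> day 1; HCI -> day 4; OS -> day 6; Topology -> day 1; Ethics -> day 2.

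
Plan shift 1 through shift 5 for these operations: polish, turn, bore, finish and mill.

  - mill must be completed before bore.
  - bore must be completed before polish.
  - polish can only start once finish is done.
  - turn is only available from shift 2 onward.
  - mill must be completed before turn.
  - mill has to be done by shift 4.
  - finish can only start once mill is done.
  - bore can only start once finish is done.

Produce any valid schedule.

mill -> shift 1, bore -> shift 3, polish -> shift 4, finish -> shift 2, turn -> shift 2

Checking: finish(shift 2) before bore(shift 3); bore(shift 3) before polish(shift 4); mill(shift 1) before bore(shift 3); finish(shift 2) before polish(shift 4); mill(shift 1) before turn(shift 2); mill(shift 1) before finish(shift 2); turn=shift 2 in [shift 2,shift 5]; mill=shift 1 in [shift 1,shift 4].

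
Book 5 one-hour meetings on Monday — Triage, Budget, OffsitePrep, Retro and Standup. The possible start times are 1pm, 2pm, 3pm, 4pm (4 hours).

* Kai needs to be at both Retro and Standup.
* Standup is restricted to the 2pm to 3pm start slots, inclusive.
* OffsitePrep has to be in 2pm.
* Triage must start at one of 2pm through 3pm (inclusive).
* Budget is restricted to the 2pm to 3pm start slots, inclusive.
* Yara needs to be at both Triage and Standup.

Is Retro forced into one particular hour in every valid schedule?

Retro can be 1pm (e.g. Triage in 2pm; Budget in 2pm; OffsitePrep in 2pm; Retro in 1pm; Standup in 3pm) or 2pm (e.g. Standup in 3pm; OffsitePrep in 2pm; Budget in 2pm; Retro in 2pm; Triage in 2pm).

No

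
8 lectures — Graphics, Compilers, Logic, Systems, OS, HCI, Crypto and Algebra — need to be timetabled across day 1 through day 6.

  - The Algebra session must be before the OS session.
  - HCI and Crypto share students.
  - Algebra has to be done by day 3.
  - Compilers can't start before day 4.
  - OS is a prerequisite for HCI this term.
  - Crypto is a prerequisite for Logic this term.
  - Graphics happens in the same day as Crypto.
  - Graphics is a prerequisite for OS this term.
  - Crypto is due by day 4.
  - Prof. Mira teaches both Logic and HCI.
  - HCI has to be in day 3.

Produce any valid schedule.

Algebra=day 1, HCI=day 3, OS=day 2, Systems=day 1, Crypto=day 1, Graphics=day 1, Logic=day 2, Compilers=day 4

Checking: Algebra(day 1) before OS(day 2); Crypto(day 1) before Logic(day 2); Graphics(day 1) before OS(day 2); OS(day 2) before HCI(day 3); Logic(day 2) != HCI(day 3); HCI(day 3) != Crypto(day 1); Graphics = Crypto = day 1; Crypto=day 1 in [day 1,day 4]; Compilers=day 4 in [day 4,day 6]; HCI=day 3 in [day 3,day 3]; Algebra=day 1 in [day 1,day 3].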